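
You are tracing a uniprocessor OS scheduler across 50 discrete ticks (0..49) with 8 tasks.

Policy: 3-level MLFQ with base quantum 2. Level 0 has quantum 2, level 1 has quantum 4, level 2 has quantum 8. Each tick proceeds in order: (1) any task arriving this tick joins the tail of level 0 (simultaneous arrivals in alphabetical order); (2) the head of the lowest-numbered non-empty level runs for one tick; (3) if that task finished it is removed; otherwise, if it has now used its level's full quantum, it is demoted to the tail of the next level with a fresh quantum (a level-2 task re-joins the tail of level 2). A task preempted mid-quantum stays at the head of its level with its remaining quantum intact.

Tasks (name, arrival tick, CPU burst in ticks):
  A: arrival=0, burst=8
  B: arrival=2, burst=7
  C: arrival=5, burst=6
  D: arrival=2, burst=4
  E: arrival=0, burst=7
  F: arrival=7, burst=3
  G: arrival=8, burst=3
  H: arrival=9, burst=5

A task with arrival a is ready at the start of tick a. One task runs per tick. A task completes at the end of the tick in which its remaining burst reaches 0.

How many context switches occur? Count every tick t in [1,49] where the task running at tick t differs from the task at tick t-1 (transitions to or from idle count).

context switches = 19

t=0: L0/L1/L2 = AE/-/- → run A
t=1: L0/L1/L2 = AE/-/- → run A
t=2: L0/L1/L2 = EBD/A/- → run E
t=3: L0/L1/L2 = EBD/A/- → run E
t=4: L0/L1/L2 = BD/AE/- → run B
t=5: L0/L1/L2 = BDC/AE/- → run B
t=6: L0/L1/L2 = DC/AEB/- → run D
t=7: L0/L1/L2 = DCF/AEB/- → run D
t=8: L0/L1/L2 = CFG/AEBD/- → run C
t=9: L0/L1/L2 = CFGH/AEBD/- → run C
t=10: L0/L1/L2 = FGH/AEBDC/- → run F
t=11: L0/L1/L2 = FGH/AEBDC/- → run F
t=12: L0/L1/L2 = GH/AEBDCF/- → run G
t=13: L0/L1/L2 = GH/AEBDCF/- → run G
t=14: L0/L1/L2 = H/AEBDCFG/- → run H
t=15: L0/L1/L2 = H/AEBDCFG/- → run H
t=16: L0/L1/L2 = -/AEBDCFGH/- → run A
t=17: L0/L1/L2 = -/AEBDCFGH/- → run A
t=18: L0/L1/L2 = -/AEBDCFGH/- → run A
t=19: L0/L1/L2 = -/AEBDCFGH/- → run A
t=20: L0/L1/L2 = -/EBDCFGH/A → run E
t=21: L0/L1/L2 = -/EBDCFGH/A → run E
t=22: L0/L1/L2 = -/EBDCFGH/A → run E
t=23: L0/L1/L2 = -/EBDCFGH/A → run E
t=24: L0/L1/L2 = -/BDCFGH/AE → run B
t=25: L0/L1/L2 = -/BDCFGH/AE → run B
t=26: L0/L1/L2 = -/BDCFGH/AE → run B
t=27: L0/L1/L2 = -/BDCFGH/AE → run B
t=28: L0/L1/L2 = -/DCFGH/AEB → run D
t=29: L0/L1/L2 = -/DCFGH/AEB → run D
t=30: L0/L1/L2 = -/CFGH/AEB → run C
t=31: L0/L1/L2 = -/CFGH/AEB → run C
t=32: L0/L1/L2 = -/CFGH/AEB → run C
t=33: L0/L1/L2 = -/CFGH/AEB → run C
t=34: L0/L1/L2 = -/FGH/AEB → run F
t=35: L0/L1/L2 = -/GH/AEB → run G
t=36: L0/L1/L2 = -/H/AEB → run H
t=37: L0/L1/L2 = -/H/AEB → run H
t=38: L0/L1/L2 = -/H/AEB → run H
t=39: L0/L1/L2 = -/-/AEB → run A
t=40: L0/L1/L2 = -/-/AEB → run A
t=41: L0/L1/L2 = -/-/EB → run E
t=42: L0/L1/L2 = -/-/B → run B
t=43: (idle)
t=44: (idle)
t=45: (idle)
t=46: (idle)
t=47: (idle)
t=48: (idle)
t=49: (idle)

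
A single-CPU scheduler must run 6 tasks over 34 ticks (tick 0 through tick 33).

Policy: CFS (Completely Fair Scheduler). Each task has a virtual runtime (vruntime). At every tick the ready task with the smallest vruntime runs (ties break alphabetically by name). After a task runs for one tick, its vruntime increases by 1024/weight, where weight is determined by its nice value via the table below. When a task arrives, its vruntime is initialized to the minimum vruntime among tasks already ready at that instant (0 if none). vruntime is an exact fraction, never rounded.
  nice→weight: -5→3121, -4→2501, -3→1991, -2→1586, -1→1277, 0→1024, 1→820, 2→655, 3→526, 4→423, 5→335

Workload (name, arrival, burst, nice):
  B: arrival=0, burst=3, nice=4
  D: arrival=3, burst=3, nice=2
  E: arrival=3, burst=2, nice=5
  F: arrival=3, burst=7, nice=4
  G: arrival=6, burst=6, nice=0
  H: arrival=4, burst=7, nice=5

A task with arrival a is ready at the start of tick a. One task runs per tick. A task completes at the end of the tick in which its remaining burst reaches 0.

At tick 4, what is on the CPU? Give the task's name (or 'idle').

running at tick 4 = E

t=0: vr[B=0] → run B
t=1: vr[B=1024/423] → run B
t=2: vr[B=2048/423] → run B
t=3: vr[D=0 E=0 F=0] → run D
t=4: vr[D=1024/655 E=0 F=0 H=0] → run E
t=5: vr[D=1024/655 E=1024/335 F=0 H=0] → run F
t=6: vr[D=1024/655 E=1024/335 F=1024/423 G=0 H=0] → run G
t=7: vr[D=1024/655 E=1024/335 F=1024/423 G=1 H=0] → run H
t=8: vr[D=1024/655 E=1024/335 F=1024/423 G=1 H=1024/335] → run G
t=9: vr[D=1024/655 E=1024/335 F=1024/423 G=2 H=1024/335] → run D
t=10: vr[D=2048/655 E=1024/335 F=1024/423 G=2 H=1024/335] → run G
t=11: vr[D=2048/655 E=1024/335 F=1024/423 G=3 H=1024/335] → run F
t=12: vr[D=2048/655 E=1024/335 F=2048/423 G=3 H=1024/335] → run G
t=13: vr[D=2048/655 E=1024/335 F=2048/423 G=4 H=1024/335] → run E
t=14: vr[D=2048/655 F=2048/423 G=4 H=1024/335] → run H
t=15: vr[D=2048/655 F=2048/423 G=4 H=2048/335] → run D
t=16: vr[F=2048/423 G=4 H=2048/335] → run G
t=17: vr[F=2048/423 G=5 H=2048/335] → run F
t=18: vr[F=1024/141 G=5 H=2048/335] → run G
t=19: vr[F=1024/141 H=2048/335] → run H
t=20: vr[F=1024/141 H=3072/335] → run F
t=21: vr[F=4096/423 H=3072/335] → run H
t=22: vr[F=4096/423 H=4096/335] → run F
t=23: vr[F=5120/423 H=4096/335] → run F
t=24: vr[F=2048/141 H=4096/335] → run H
t=25: vr[F=2048/141 H=1024/67] → run F
t=26: vr[H=1024/67] → run H
t=27: vr[H=6144/335] → run H
t=28: (idle)
t=29: (idle)
t=30: (idle)
t=31: (idle)
t=32: (idle)
t=33: (idle)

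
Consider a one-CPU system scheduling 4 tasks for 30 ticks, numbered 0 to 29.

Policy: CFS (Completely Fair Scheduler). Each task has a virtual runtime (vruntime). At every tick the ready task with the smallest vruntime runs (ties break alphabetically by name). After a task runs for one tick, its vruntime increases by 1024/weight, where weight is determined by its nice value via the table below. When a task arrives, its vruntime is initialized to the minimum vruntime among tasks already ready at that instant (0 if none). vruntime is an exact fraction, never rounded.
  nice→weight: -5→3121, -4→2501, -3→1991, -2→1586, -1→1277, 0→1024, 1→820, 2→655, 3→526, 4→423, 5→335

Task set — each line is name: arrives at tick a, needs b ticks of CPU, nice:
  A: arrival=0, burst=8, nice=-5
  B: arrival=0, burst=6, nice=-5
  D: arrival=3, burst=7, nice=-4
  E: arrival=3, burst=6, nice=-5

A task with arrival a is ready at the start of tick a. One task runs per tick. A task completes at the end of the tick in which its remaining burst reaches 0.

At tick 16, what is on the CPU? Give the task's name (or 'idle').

running at tick 16 = E

t=0: vr[A=0 B=0] → run A
t=1: vr[A=1024/3121 B=0] → run B
t=2: vr[A=1024/3121 B=1024/3121] → run A
t=3: vr[A=2048/3121 B=1024/3121 D=1024/3121 E=1024/3121] → run B
t=4: vr[A=2048/3121 B=2048/3121 D=1024/3121 E=1024/3121] → run D
t=5: vr[A=2048/3121 B=2048/3121 D=5756928/7805621 E=1024/3121] → run E
t=6: vr[A=2048/3121 B=2048/3121 D=5756928/7805621 E=2048/3121] → run A
t=7: vr[A=3072/3121 B=2048/3121 D=5756928/7805621 E=2048/3121] → run B
t=8: vr[A=3072/3121 B=3072/3121 D=5756928/7805621 E=2048/3121] → run E
t=9: vr[A=3072/3121 B=3072/3121 D=5756928/7805621 E=3072/3121] → run D
t=10: vr[A=3072/3121 B=3072/3121 D=8952832/7805621 E=3072/3121] → run A
t=11: vr[A=4096/3121 B=3072/3121 D=8952832/7805621 E=3072/3121] → run B
t=12: vr[A=4096/3121 B=4096/3121 D=8952832/7805621 E=3072/3121] → run E
t=13: vr[A=4096/3121 B=4096/3121 D=8952832/7805621 E=4096/3121] → run D
t=14: vr[A=4096/3121 B=4096/3121 D=12148736/7805621 E=4096/3121] → run A
t=15: vr[A=5120/3121 B=4096/3121 D=12148736/7805621 E=4096/3121] → run B
t=16: vr[A=5120/3121 B=5120/3121 D=12148736/7805621 E=4096/3121] → run E
t=17: vr[A=5120/3121 B=5120/3121 D=12148736/7805621 E=5120/3121] → run D
t=18: vr[A=5120/3121 B=5120/3121 D=15344640/7805621 E=5120/3121] → run A
t=19: vr[A=6144/3121 B=5120/3121 D=15344640/7805621 E=5120/3121] → run B
t=20: vr[A=6144/3121 D=15344640/7805621 E=5120/3121] → run E
t=21: vr[A=6144/3121 D=15344640/7805621 E=6144/3121] → run D
t=22: vr[A=6144/3121 D=18540544/7805621 E=6144/3121] → run A
t=23: vr[A=7168/3121 D=18540544/7805621 E=6144/3121] → run E
t=24: vr[A=7168/3121 D=18540544/7805621] → run A
t=25: vr[D=18540544/7805621] → run D
t=26: vr[D=21736448/7805621] → run D
t=27: (idle)
t=28: (idle)
t=29: (idle)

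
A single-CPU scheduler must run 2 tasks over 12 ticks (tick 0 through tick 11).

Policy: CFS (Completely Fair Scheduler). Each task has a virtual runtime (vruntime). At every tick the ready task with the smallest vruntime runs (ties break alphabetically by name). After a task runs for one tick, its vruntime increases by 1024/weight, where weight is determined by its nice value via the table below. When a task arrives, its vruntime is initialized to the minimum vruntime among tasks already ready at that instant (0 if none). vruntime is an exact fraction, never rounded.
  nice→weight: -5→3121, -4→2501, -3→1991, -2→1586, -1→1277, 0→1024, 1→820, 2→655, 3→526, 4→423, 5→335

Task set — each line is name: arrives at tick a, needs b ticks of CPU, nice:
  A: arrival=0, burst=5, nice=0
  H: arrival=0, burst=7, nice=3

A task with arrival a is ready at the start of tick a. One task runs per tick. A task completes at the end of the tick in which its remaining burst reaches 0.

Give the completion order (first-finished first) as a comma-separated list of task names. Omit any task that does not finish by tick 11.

t=0: vr[A=0 H=0] → run A
t=1: vr[A=1 H=0] → run H
t=2: vr[A=1 H=512/263] → run A
t=3: vr[A=2 H=512/263] → run H
t=4: vr[A=2 H=1024/263] → run A
t=5: vr[A=3 H=1024/263] → run A
t=6: vr[A=4 H=1024/263] → run H
t=7: vr[A=4 H=1536/263] → run A
t=8: vr[H=1536/263] → run H
t=9: vr[H=2048/263] → run H
t=10: vr[H=2560/263] → run H
t=11: vr[H=3072/263] → run H

completion order = A, H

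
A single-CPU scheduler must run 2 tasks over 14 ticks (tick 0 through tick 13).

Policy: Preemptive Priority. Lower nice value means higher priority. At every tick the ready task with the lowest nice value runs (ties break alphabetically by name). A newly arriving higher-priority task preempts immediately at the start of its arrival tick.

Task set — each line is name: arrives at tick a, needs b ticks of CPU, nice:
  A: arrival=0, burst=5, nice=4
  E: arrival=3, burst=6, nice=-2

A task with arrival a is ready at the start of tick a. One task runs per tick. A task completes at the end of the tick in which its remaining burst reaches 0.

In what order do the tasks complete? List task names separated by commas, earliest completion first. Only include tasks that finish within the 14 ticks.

t=0: ready={A} → run A
t=1: ready={A} → run A
t=2: ready={A} → run A
t=3: ready={A,E} → run E
t=4: ready={A,E} → run E
t=5: ready={A,E} → run E
t=6: ready={A,E} → run E
t=7: ready={A,E} → run E
t=8: ready={A,E} → run E
t=9: ready={A} → run A
t=10: ready={A} → run A
t=11: (idle)
t=12: (idle)
t=13: (idle)

completion order = E, A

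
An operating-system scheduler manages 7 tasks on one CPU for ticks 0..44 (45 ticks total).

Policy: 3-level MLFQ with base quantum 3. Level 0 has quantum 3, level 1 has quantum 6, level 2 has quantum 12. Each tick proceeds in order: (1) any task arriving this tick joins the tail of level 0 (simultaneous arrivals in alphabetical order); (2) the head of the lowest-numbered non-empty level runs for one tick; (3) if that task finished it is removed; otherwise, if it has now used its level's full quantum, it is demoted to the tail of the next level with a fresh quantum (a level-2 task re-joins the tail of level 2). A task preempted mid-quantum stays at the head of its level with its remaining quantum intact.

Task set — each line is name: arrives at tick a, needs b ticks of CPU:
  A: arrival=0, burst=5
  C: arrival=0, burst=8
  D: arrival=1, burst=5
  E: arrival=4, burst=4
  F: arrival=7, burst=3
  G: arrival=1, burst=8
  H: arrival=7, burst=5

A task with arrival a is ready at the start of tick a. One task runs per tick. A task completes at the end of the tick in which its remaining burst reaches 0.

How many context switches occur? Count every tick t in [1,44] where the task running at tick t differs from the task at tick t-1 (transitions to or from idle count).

t=0: L0/L1/L2 = AC/-/- → run A
t=1: L0/L1/L2 = ACDG/-/- → run A
t=2: L0/L1/L2 = ACDG/-/- → run A
t=3: L0/L1/L2 = CDG/A/- → run C
t=4: L0/L1/L2 = CDGE/A/- → run C
t=5: L0/L1/L2 = CDGE/A/- → run C
t=6: L0/L1/L2 = DGE/AC/- → run D
t=7: L0/L1/L2 = DGEFH/AC/- → run D
t=8: L0/L1/L2 = DGEFH/AC/- → run D
t=9: L0/L1/L2 = GEFH/ACD/- → run G
t=10: L0/L1/L2 = GEFH/ACD/- → run G
t=11: L0/L1/L2 = GEFH/ACD/- → run G
t=12: L0/L1/L2 = EFH/ACDG/- → run E
t=13: L0/L1/L2 = EFH/ACDG/- → run E
t=14: L0/L1/L2 = EFH/ACDG/- → run E
t=15: L0/L1/L2 = FH/ACDGE/- → run F
t=16: L0/L1/L2 = FH/ACDGE/- → run F
t=17: L0/L1/L2 = FH/ACDGE/- → run F
t=18: L0/L1/L2 = H/ACDGE/- → run H
t=19: L0/L1/L2 = H/ACDGE/- → run H
t=20: L0/L1/L2 = H/ACDGE/- → run H
t=21: L0/L1/L2 = -/ACDGEH/- → run A
t=22: L0/L1/L2 = -/ACDGEH/- → run A
t=23: L0/L1/L2 = -/CDGEH/- → run C
t=24: L0/L1/L2 = -/CDGEH/- → run C
t=25: L0/L1/L2 = -/CDGEH/- → run C
t=26: L0/L1/L2 = -/CDGEH/- → run C
t=27: L0/L1/L2 = -/CDGEH/- → run C
t=28: L0/L1/L2 = -/DGEH/- → run D
t=29: L0/L1/L2 = -/DGEH/- → run D
t=30: L0/L1/L2 = -/GEH/- → run G
t=31: L0/L1/L2 = -/GEH/- → run G
t=32: L0/L1/L2 = -/GEH/- → run G
t=33: L0/L1/L2 = -/GEH/- → run G
t=34: L0/L1/L2 = -/GEH/- → run G
t=35: L0/L1/L2 = -/EH/- → run E
t=36: L0/L1/L2 = -/H/- → run H
t=37: L0/L1/L2 = -/H/- → run H
t=38: (idle)
t=39: (idle)
t=40: (idle)
t=41: (idle)
t=42: (idle)
t=43: (idle)
t=44: (idle)

context switches = 13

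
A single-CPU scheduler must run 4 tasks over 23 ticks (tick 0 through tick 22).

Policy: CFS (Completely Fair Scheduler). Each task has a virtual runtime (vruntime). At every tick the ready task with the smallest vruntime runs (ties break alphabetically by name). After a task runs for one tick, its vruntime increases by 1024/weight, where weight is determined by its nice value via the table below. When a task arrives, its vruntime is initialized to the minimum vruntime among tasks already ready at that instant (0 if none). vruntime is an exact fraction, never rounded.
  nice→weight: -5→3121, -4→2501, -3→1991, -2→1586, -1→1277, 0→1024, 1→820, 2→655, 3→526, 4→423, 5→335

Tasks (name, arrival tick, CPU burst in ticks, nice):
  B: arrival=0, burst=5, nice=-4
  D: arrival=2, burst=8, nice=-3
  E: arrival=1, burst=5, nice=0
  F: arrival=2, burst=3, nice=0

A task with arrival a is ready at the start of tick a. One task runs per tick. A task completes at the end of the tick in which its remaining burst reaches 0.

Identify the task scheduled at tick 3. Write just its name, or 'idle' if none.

running at tick 3 = E

t=0: vr[B=0] → run B
t=1: vr[B=1024/2501 E=1024/2501] → run B
t=2: vr[B=2048/2501 D=1024/2501 E=1024/2501 F=1024/2501] → run D
t=3: vr[B=2048/2501 D=4599808/4979491 E=1024/2501 F=1024/2501] → run E
t=4: vr[B=2048/2501 D=4599808/4979491 E=3525/2501 F=1024/2501] → run F
t=5: vr[B=2048/2501 D=4599808/4979491 E=3525/2501 F=3525/2501] → run B
t=6: vr[B=3072/2501 D=4599808/4979491 E=3525/2501 F=3525/2501] → run D
t=7: vr[B=3072/2501 D=7160832/4979491 E=3525/2501 F=3525/2501] → run B
t=8: vr[B=4096/2501 D=7160832/4979491 E=3525/2501 F=3525/2501] → run E
t=9: vr[B=4096/2501 D=7160832/4979491 E=6026/2501 F=3525/2501] → run F
t=10: vr[B=4096/2501 D=7160832/4979491 E=6026/2501 F=6026/2501] → run D
t=11: vr[B=4096/2501 D=9721856/4979491 E=6026/2501 F=6026/2501] → run B
t=12: vr[D=9721856/4979491 E=6026/2501 F=6026/2501] → run D
t=13: vr[D=12282880/4979491 E=6026/2501 F=6026/2501] → run E
t=14: vr[D=12282880/4979491 E=8527/2501 F=6026/2501] → run F
t=15: vr[D=12282880/4979491 E=8527/2501] → run D
t=16: vr[D=14843904/4979491 E=8527/2501] → run D
t=17: vr[D=17404928/4979491 E=8527/2501] → run E
t=18: vr[D=17404928/4979491 E=11028/2501] → run D
t=19: vr[D=19965952/4979491 E=11028/2501] → run D
t=20: vr[E=11028/2501] → run E
t=21: (idle)
t=22: (idle)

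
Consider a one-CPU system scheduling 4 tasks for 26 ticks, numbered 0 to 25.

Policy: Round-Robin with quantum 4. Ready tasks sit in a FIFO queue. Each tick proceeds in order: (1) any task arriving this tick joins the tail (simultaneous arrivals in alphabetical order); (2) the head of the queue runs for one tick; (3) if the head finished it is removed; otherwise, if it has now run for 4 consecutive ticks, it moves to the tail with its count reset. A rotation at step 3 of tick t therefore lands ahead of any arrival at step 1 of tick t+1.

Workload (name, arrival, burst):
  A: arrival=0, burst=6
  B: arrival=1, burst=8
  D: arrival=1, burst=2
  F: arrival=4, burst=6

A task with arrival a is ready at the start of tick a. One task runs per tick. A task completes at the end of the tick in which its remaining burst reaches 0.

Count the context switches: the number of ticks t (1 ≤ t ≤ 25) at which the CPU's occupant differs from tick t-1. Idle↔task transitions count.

t=0: queue=[A] q_used=0 → run A
t=1: queue=[A,B,D] q_used=1 → run A
t=2: queue=[A,B,D] q_used=2 → run A
t=3: queue=[A,B,D] q_used=3 → run A
t=4: queue=[B,D,A,F] q_used=0 → run B
t=5: queue=[B,D,A,F] q_used=1 → run B
t=6: queue=[B,D,A,F] q_used=2 → run B
t=7: queue=[B,D,A,F] q_used=3 → run B
t=8: queue=[D,A,F,B] q_used=0 → run D
t=9: queue=[D,A,F,B] q_used=1 → run D
t=10: queue=[A,F,B] q_used=0 → run A
t=11: queue=[A,F,B] q_used=1 → run A
t=12: queue=[F,B] q_used=0 → run F
t=13: queue=[F,B] q_used=1 → run F
t=14: queue=[F,B] q_used=2 → run F
t=15: queue=[F,B] q_used=3 → run F
t=16: queue=[B,F] q_used=0 → run B
t=17: queue=[B,F] q_used=1 → run B
t=18: queue=[B,F] q_used=2 → run B
t=19: queue=[B,F] q_used=3 → run B
t=20: queue=[F] q_used=0 → run F
t=21: queue=[F] q_used=1 → run F
t=22: (idle)
t=23: (idle)
t=24: (idle)
t=25: (idle)

context switches = 7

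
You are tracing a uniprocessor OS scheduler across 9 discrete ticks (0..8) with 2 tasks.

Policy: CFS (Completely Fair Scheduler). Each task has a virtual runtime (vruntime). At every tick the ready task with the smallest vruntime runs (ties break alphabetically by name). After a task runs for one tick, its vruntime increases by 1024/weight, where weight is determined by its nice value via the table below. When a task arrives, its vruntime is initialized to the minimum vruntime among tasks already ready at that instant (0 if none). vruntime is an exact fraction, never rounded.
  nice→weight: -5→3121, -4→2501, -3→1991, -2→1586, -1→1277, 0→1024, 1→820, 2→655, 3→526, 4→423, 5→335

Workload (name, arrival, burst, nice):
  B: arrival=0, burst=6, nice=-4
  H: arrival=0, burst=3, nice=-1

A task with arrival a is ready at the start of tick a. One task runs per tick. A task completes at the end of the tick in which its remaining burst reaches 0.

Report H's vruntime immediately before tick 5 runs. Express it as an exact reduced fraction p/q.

t=0: vr[B=0 H=0] → run B
t=1: vr[B=1024/2501 H=0] → run H
t=2: vr[B=1024/2501 H=1024/1277] → run B
t=3: vr[B=2048/2501 H=1024/1277] → run H
t=4: vr[B=2048/2501 H=2048/1277] → run B
t=5: vr[B=3072/2501 H=2048/1277] → run B
t=6: vr[B=4096/2501 H=2048/1277] → run H
t=7: vr[B=4096/2501] → run B
t=8: vr[B=5120/2501] → run B

vruntime(H, start of tick 5) = 2048/1277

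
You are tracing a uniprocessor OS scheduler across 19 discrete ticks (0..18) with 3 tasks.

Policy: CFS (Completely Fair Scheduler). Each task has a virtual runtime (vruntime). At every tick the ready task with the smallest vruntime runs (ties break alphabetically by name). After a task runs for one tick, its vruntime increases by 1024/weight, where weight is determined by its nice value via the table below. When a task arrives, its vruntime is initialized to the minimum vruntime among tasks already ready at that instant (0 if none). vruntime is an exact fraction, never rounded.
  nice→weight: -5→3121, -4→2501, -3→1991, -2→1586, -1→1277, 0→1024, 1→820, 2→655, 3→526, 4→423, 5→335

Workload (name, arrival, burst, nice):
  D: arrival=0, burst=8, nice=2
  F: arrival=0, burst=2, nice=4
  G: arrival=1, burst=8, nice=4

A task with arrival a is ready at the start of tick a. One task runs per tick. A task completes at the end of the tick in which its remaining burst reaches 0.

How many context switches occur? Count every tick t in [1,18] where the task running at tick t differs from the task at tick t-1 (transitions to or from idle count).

t=0: vr[D=0 F=0] → run D
t=1: vr[D=1024/655 F=0 G=0] → run F
t=2: vr[D=1024/655 F=1024/423 G=0] → run G
t=3: vr[D=1024/655 F=1024/423 G=1024/423] → run D
t=4: vr[D=2048/655 F=1024/423 G=1024/423] → run F
t=5: vr[D=2048/655 G=1024/423] → run G
t=6: vr[D=2048/655 G=2048/423] → run D
t=7: vr[D=3072/655 G=2048/423] → run D
t=8: vr[D=4096/655 G=2048/423] → run G
t=9: vr[D=4096/655 G=1024/141] → run D
t=10: vr[D=1024/131 G=1024/141] → run G
t=11: vr[D=1024/131 G=4096/423] → run D
t=12: vr[D=6144/655 G=4096/423] → run D
t=13: vr[D=7168/655 G=4096/423] → run G
t=14: vr[D=7168/655 G=5120/423] → run D
t=15: vr[G=5120/423] → run G
t=16: vr[G=2048/141] → run G
t=17: vr[G=7168/423] → run G
t=18: (idle)

context switches = 14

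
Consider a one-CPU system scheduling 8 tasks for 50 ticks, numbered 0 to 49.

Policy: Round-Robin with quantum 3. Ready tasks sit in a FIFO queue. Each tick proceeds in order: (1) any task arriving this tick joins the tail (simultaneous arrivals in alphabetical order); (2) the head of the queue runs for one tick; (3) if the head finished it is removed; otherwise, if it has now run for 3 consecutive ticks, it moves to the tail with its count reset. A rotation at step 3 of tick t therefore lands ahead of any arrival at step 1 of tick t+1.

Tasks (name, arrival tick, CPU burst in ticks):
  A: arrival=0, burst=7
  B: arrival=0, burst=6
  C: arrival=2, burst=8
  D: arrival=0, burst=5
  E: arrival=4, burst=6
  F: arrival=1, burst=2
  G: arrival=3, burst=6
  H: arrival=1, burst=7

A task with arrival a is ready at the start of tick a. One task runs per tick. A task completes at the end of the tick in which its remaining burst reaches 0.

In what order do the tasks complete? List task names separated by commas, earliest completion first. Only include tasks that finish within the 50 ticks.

t=0: queue=[A,B,D] q_used=0 → run A
t=1: queue=[A,B,D,F,H] q_used=1 → run A
t=2: queue=[A,B,D,F,H,C] q_used=2 → run A
t=3: queue=[B,D,F,H,C,A,G] q_used=0 → run B
t=4: queue=[B,D,F,H,C,A,G,E] q_used=1 → run B
t=5: queue=[B,D,F,H,C,A,G,E] q_used=2 → run B
t=6: queue=[D,F,H,C,A,G,E,B] q_used=0 → run D
t=7: queue=[D,F,H,C,A,G,E,B] q_used=1 → run D
t=8: queue=[D,F,H,C,A,G,E,B] q_used=2 → run D
t=9: queue=[F,H,C,A,G,E,B,D] q_used=0 → run F
t=10: queue=[F,H,C,A,G,E,B,D] q_used=1 → run F
t=11: queue=[H,C,A,G,E,B,D] q_used=0 → run H
t=12: queue=[H,C,A,G,E,B,D] q_used=1 → run H
t=13: queue=[H,C,A,G,E,B,D] q_used=2 → run H
t=14: queue=[C,A,G,E,B,D,H] q_used=0 → run C
t=15: queue=[C,A,G,E,B,D,H] q_used=1 → run C
t=16: queue=[C,A,G,E,B,D,H] q_used=2 → run C
t=17: queue=[A,G,E,B,D,H,C] q_used=0 → run A
t=18: queue=[A,G,E,B,D,H,C] q_used=1 → run A
t=19: queue=[A,G,E,B,D,H,C] q_used=2 → run A
t=20: queue=[G,E,B,D,H,C,A] q_used=0 → run G
t=21: queue=[G,E,B,D,H,C,A] q_used=1 → run G
t=22: queue=[G,E,B,D,H,C,A] q_used=2 → run G
t=23: queue=[E,B,D,H,C,A,G] q_used=0 → run E
t=24: queue=[E,B,D,H,C,A,G] q_used=1 → run E
t=25: queue=[E,B,D,H,C,A,G] q_used=2 → run E
t=26: queue=[B,D,H,C,A,G,E] q_used=0 → run B
t=27: queue=[B,D,H,C,A,G,E] q_used=1 → run B
t=28: queue=[B,D,H,C,A,G,E] q_used=2 → run B
t=29: queue=[D,H,C,A,G,E] q_used=0 → run D
t=30: queue=[D,H,C,A,G,E] q_used=1 → run D
t=31: queue=[H,C,A,G,E] q_used=0 → run H
t=32: queue=[H,C,A,G,E] q_used=1 → run H
t=33: queue=[H,C,A,G,E] q_used=2 → run H
t=34: queue=[C,A,G,E,H] q_used=0 → run C
t=35: queue=[C,A,G,E,H] q_used=1 → run C
t=36: queue=[C,A,G,E,H] q_used=2 → run C
t=37: queue=[A,G,E,H,C] q_used=0 → run A
t=38: queue=[G,E,H,C] q_used=0 → run G
t=39: queue=[G,E,H,C] q_used=1 → run G
t=40: queue=[G,E,H,C] q_used=2 → run G
t=41: queue=[E,H,C] q_used=0 → run E
t=42: queue=[E,H,C] q_used=1 → run E
t=43: queue=[E,H,C] q_used=2 → run E
t=44: queue=[H,C] q_used=0 → run H
t=45: queue=[C] q_used=0 → run C
t=46: queue=[C] q_used=1 → run C
t=47: (idle)
t=48: (idle)
t=49: (idle)

completion order = F, B, D, A, G, E, H, C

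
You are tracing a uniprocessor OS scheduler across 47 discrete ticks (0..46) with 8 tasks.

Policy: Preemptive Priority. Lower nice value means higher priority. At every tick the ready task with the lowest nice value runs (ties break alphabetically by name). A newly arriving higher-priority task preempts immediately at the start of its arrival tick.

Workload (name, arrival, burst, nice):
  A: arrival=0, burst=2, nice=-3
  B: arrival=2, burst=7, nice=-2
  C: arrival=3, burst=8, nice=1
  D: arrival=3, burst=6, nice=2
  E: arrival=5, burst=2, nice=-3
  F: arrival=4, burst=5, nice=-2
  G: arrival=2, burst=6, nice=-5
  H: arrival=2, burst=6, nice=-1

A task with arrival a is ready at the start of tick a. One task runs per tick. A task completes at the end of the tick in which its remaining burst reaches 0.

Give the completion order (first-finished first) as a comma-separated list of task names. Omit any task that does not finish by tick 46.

completion order = A, G, E, B, F, H, C, D

t=0: ready={A} → run A
t=1: ready={A} → run A
t=2: ready={B,G,H} → run G
t=3: ready={B,C,D,G,H} → run G
t=4: ready={B,C,D,F,G,H} → run G
t=5: ready={B,C,D,E,F,G,H} → run G
t=6: ready={B,C,D,E,F,G,H} → run G
t=7: ready={B,C,D,E,F,G,H} → run G
t=8: ready={B,C,D,E,F,H} → run E
t=9: ready={B,C,D,E,F,H} → run E
t=10: ready={B,C,D,F,H} → run B
t=11: ready={B,C,D,F,H} → run B
t=12: ready={B,C,D,F,H} → run B
t=13: ready={B,C,D,F,H} → run B
t=14: ready={B,C,D,F,H} → run B
t=15: ready={B,C,D,F,H} → run B
t=16: ready={B,C,D,F,H} → run B
t=17: ready={C,D,F,H} → run F
t=18: ready={C,D,F,H} → run F
t=19: ready={C,D,F,H} → run F
t=20: ready={C,D,F,H} → run F
t=21: ready={C,D,F,H} → run F
t=22: ready={C,D,H} → run H
t=23: ready={C,D,H} → run H
t=24: ready={C,D,H} → run H
t=25: ready={C,D,H} → run H
t=26: ready={C,D,H} → run H
t=27: ready={C,D,H} → run H
t=28: ready={C,D} → run C
t=29: ready={C,D} → run C
t=30: ready={C,D} → run C
t=31: ready={C,D} → run C
t=32: ready={C,D} → run C
t=33: ready={C,D} → run C
t=34: ready={C,D} → run C
t=35: ready={C,D} → run C
t=36: ready={D} → run D
t=37: ready={D} → run D
t=38: ready={D} → run D
t=39: ready={D} → run D
t=40: ready={D} → run D
t=41: ready={D} → run D
t=42: (idle)
t=43: (idle)
t=44: (idle)
t=45: (idle)
t=46: (idle)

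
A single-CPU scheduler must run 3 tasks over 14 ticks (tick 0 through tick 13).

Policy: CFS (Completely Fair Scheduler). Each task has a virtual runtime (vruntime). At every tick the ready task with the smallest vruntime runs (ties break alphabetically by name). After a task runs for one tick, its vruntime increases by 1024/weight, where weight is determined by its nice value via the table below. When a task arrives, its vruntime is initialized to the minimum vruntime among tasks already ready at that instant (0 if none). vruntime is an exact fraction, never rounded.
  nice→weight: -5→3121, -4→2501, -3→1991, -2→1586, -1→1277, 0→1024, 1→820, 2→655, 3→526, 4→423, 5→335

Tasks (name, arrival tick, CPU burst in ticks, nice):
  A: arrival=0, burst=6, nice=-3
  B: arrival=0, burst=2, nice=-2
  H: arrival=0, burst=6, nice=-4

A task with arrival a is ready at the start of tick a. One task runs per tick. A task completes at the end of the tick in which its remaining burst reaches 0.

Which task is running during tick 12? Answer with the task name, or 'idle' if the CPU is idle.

running at tick 12 = A

t=0: vr[A=0 B=0 H=0] → run A
t=1: vr[A=1024/1991 B=0 H=0] → run B
t=2: vr[A=1024/1991 B=512/793 H=0] → run H
t=3: vr[A=1024/1991 B=512/793 H=1024/2501] → run H
t=4: vr[A=1024/1991 B=512/793 H=2048/2501] → run A
t=5: vr[A=2048/1991 B=512/793 H=2048/2501] → run B
t=6: vr[A=2048/1991 H=2048/2501] → run H
t=7: vr[A=2048/1991 H=3072/2501] → run A
t=8: vr[A=3072/1991 H=3072/2501] → run H
t=9: vr[A=3072/1991 H=4096/2501] → run A
t=10: vr[A=4096/1991 H=4096/2501] → run H
t=11: vr[A=4096/1991 H=5120/2501] → run H
t=12: vr[A=4096/1991] → run A
t=13: vr[A=5120/1991] → run A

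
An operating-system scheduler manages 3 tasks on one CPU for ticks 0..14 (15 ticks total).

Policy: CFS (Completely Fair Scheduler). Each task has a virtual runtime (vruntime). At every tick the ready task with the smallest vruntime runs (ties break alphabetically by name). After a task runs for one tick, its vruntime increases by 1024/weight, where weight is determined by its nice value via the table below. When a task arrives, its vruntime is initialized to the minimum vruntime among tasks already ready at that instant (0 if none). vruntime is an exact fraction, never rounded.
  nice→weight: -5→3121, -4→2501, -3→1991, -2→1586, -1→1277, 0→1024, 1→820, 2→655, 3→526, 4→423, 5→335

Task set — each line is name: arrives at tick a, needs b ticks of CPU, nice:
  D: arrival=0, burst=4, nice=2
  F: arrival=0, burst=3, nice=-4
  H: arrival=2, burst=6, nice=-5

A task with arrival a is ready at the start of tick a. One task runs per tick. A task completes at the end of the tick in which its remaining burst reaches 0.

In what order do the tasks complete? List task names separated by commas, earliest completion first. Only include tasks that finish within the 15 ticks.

completion order = F, H, D

t=0: vr[D=0 F=0] → run D
t=1: vr[D=1024/655 F=0] → run F
t=2: vr[D=1024/655 F=1024/2501 H=1024/2501] → run F
t=3: vr[D=1024/655 F=2048/2501 H=1024/2501] → run H
t=4: vr[D=1024/655 F=2048/2501 H=5756928/7805621] → run H
t=5: vr[D=1024/655 F=2048/2501 H=8317952/7805621] → run F
t=6: vr[D=1024/655 H=8317952/7805621] → run H
t=7: vr[D=1024/655 H=10878976/7805621] → run H
t=8: vr[D=1024/655 H=13440000/7805621] → run D
t=9: vr[D=2048/655 H=13440000/7805621] → run H
t=10: vr[D=2048/655 H=16001024/7805621] → run H
t=11: vr[D=2048/655] → run D
t=12: vr[D=3072/655] → run D
t=13: (idle)
t=14: (idle)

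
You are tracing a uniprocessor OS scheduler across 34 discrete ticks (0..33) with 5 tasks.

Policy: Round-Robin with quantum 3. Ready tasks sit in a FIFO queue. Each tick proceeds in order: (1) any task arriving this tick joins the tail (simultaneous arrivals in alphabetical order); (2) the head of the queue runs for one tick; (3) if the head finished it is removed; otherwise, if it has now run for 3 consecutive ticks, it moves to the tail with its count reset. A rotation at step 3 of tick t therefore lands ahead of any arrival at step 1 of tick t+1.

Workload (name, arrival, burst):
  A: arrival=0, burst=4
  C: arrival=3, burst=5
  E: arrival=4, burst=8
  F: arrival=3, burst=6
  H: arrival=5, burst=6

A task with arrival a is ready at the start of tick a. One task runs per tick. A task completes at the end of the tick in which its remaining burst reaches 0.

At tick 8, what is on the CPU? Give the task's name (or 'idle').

running at tick 8 = F

t=0: queue=[A] q_used=0 → run A
t=1: queue=[A] q_used=1 → run A
t=2: queue=[A] q_used=2 → run A
t=3: queue=[A,C,F] q_used=0 → run A
t=4: queue=[C,F,E] q_used=0 → run C
t=5: queue=[C,F,E,H] q_used=1 → run C
t=6: queue=[C,F,E,H] q_used=2 → run C
t=7: queue=[F,E,H,C] q_used=0 → run F
t=8: queue=[F,E,H,C] q_used=1 → run F
t=9: queue=[F,E,H,C] q_used=2 → run F
t=10: queue=[E,H,C,F] q_used=0 → run E
t=11: queue=[E,H,C,F] q_used=1 → run E
t=12: queue=[E,H,C,F] q_used=2 → run E
t=13: queue=[H,C,F,E] q_used=0 → run H
t=14: queue=[H,C,F,E] q_used=1 → run H
t=15: queue=[H,C,F,E] q_used=2 → run H
t=16: queue=[C,F,E,H] q_used=0 → run C
t=17: queue=[C,F,E,H] q_used=1 → run C
t=18: queue=[F,E,H] q_used=0 → run F
t=19: queue=[F,E,H] q_used=1 → run F
t=20: queue=[F,E,H] q_used=2 → run F
t=21: queue=[E,H] q_used=0 → run E
t=22: queue=[E,H] q_used=1 → run E
t=23: queue=[E,H] q_used=2 → run E
t=24: queue=[H,E] q_used=0 → run H
t=25: queue=[H,E] q_used=1 → run H
t=26: queue=[H,E] q_used=2 → run H
t=27: queue=[E] q_used=0 → run E
t=28: queue=[E] q_used=1 → run E
t=29: (idle)
t=30: (idle)
t=31: (idle)
t=32: (idle)
t=33: (idle)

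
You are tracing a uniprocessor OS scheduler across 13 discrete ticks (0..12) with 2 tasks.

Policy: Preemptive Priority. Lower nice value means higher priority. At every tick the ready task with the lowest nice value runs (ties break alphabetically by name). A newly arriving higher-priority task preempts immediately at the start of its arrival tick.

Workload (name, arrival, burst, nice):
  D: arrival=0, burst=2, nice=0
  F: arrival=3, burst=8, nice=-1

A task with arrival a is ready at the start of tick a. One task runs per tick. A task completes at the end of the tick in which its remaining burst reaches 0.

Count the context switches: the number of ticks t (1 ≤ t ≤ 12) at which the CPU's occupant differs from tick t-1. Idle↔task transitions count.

context switches = 3

t=0: ready={D} → run D
t=1: ready={D} → run D
t=2: (idle)
t=3: ready={F} → run F
t=4: ready={F} → run F
t=5: ready={F} → run F
t=6: ready={F} → run F
t=7: ready={F} → run F
t=8: ready={F} → run F
t=9: ready={F} → run F
t=10: ready={F} → run F
t=11: (idle)
t=12: (idle)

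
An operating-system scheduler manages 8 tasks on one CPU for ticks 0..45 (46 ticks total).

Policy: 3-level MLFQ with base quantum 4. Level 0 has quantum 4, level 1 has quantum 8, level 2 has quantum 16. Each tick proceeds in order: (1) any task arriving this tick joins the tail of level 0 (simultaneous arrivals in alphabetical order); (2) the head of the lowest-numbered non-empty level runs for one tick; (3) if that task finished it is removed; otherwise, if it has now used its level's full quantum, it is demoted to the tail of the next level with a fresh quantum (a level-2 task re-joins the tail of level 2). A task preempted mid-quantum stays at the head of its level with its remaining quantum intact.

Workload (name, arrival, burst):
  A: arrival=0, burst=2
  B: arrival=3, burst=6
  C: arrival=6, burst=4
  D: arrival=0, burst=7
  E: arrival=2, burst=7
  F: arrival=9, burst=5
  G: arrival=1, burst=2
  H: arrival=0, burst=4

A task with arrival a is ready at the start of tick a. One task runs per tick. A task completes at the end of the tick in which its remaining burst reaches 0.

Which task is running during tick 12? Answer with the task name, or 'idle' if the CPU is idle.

running at tick 12 = E

t=0: L0/L1/L2 = ADH/-/- → run A
t=1: L0/L1/L2 = ADHG/-/- → run A
t=2: L0/L1/L2 = DHGE/-/- → run D
t=3: L0/L1/L2 = DHGEB/-/- → run D
t=4: L0/L1/L2 = DHGEB/-/- → run D
t=5: L0/L1/L2 = DHGEB/-/- → run D
t=6: L0/L1/L2 = HGEBC/D/- → run H
t=7: L0/L1/L2 = HGEBC/D/- → run H
t=8: L0/L1/L2 = HGEBC/D/- → run H
t=9: L0/L1/L2 = HGEBCF/D/- → run H
t=10: L0/L1/L2 = GEBCF/D/- → run G
t=11: L0/L1/L2 = GEBCF/D/- → run G
t=12: L0/L1/L2 = EBCF/D/- → run E
t=13: L0/L1/L2 = EBCF/D/- → run E
t=14: L0/L1/L2 = EBCF/D/- → run E
t=15: L0/L1/L2 = EBCF/D/- → run E
t=16: L0/L1/L2 = BCF/DE/- → run B
t=17: L0/L1/L2 = BCF/DE/- → run B
t=18: L0/L1/L2 = BCF/DE/- → run B
t=19: L0/L1/L2 = BCF/DE/- → run B
t=20: L0/L1/L2 = CF/DEB/- → run C
t=21: L0/L1/L2 = CF/DEB/- → run C
t=22: L0/L1/L2 = CF/DEB/- → run C
t=23: L0/L1/L2 = CF/DEB/- → run C
t=24: L0/L1/L2 = F/DEB/- → run F
t=25: L0/L1/L2 = F/DEB/- → run F
t=26: L0/L1/L2 = F/DEB/- → run F
t=27: L0/L1/L2 = F/DEB/- → run F
t=28: L0/L1/L2 = -/DEBF/- → run D
t=29: L0/L1/L2 = -/DEBF/- → run D
t=30: L0/L1/L2 = -/DEBF/- → run D
t=31: L0/L1/L2 = -/EBF/- → run E
t=32: L0/L1/L2 = -/EBF/- → run E
t=33: L0/L1/L2 = -/EBF/- → run E
t=34: L0/L1/L2 = -/BF/- → run B
t=35: L0/L1/L2 = -/BF/- → run B
t=36: L0/L1/L2 = -/F/- → run F
t=37: (idle)
t=38: (idle)
t=39: (idle)
t=40: (idle)
t=41: (idle)
t=42: (idle)
t=43: (idle)
t=44: (idle)
t=45: (idle)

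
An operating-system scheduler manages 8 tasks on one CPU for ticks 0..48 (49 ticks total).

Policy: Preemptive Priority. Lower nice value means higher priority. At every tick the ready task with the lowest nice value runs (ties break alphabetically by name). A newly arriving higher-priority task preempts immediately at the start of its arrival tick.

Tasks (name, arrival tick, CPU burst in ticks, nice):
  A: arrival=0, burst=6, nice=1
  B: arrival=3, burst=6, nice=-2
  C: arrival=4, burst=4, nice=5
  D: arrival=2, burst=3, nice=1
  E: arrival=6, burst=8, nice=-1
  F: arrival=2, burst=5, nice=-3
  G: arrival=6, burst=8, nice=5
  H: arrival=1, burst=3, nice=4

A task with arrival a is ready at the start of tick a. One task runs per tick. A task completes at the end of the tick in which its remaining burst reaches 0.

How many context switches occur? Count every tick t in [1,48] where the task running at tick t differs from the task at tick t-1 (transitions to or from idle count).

t=0: ready={A} → run A
t=1: ready={A,H} → run A
t=2: ready={A,D,F,H} → run F
t=3: ready={A,B,D,F,H} → run F
t=4: ready={A,B,C,D,F,H} → run F
t=5: ready={A,B,C,D,F,H} → run F
t=6: ready={A,B,C,D,E,F,G,H} → run F
t=7: ready={A,B,C,D,E,G,H} → run B
t=8: ready={A,B,C,D,E,G,H} → run B
t=9: ready={A,B,C,D,E,G,H} → run B
t=10: ready={A,B,C,D,E,G,H} → run B
t=11: ready={A,B,C,D,E,G,H} → run B
t=12: ready={A,B,C,D,E,G,H} → run B
t=13: ready={A,C,D,E,G,H} → run E
t=14: ready={A,C,D,E,G,H} → run E
t=15: ready={A,C,D,E,G,H} → run E
t=16: ready={A,C,D,E,G,H} → run E
t=17: ready={A,C,D,E,G,H} → run E
t=18: ready={A,C,D,E,G,H} → run E
t=19: ready={A,C,D,E,G,H} → run E
t=20: ready={A,C,D,E,G,H} → run E
t=21: ready={A,C,D,G,H} → run A
t=22: ready={A,C,D,G,H} → run A
t=23: ready={A,C,D,G,H} → run A
t=24: ready={A,C,D,G,H} → run A
t=25: ready={C,D,G,H} → run D
t=26: ready={C,D,G,H} → run D
t=27: ready={C,D,G,H} → run D
t=28: ready={C,G,H} → run H
t=29: ready={C,G,H} → run H
t=30: ready={C,G,H} → run H
t=31: ready={C,G} → run C
t=32: ready={C,G} → run C
t=33: ready={C,G} → run C
t=34: ready={C,G} → run C
t=35: ready={G} → run G
t=36: ready={G} → run G
t=37: ready={G} → run G
t=38: ready={G} → run G
t=39: ready={G} → run G
t=40: ready={G} → run G
t=41: ready={G} → run G
t=42: ready={G} → run G
t=43: (idle)
t=44: (idle)
t=45: (idle)
t=46: (idle)
t=47: (idle)
t=48: (idle)

context switches = 9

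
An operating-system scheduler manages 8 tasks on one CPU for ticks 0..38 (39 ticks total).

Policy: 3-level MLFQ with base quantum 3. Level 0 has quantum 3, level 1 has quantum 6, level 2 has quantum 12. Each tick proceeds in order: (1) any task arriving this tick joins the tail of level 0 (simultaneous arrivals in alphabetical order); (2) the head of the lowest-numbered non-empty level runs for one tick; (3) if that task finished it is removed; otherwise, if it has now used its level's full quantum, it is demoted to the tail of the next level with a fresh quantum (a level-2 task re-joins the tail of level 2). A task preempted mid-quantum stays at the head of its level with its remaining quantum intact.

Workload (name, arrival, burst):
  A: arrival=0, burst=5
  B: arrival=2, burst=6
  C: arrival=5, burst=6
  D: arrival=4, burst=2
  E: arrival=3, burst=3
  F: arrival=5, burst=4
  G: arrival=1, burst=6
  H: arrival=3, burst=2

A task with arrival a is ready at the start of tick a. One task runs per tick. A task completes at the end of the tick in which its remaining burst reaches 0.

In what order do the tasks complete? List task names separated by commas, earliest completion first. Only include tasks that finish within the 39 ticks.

completion order = E, H, D, A, G, B, C, F

t=0: L0/L1/L2 = A/-/- → run A
t=1: L0/L1/L2 = AG/-/- → run A
t=2: L0/L1/L2 = AGB/-/- → run A
t=3: L0/L1/L2 = GBEH/A/- → run G
t=4: L0/L1/L2 = GBEHD/A/- → run G
t=5: L0/L1/L2 = GBEHDCF/A/- → run G
t=6: L0/L1/L2 = BEHDCF/AG/- → run B
t=7: L0/L1/L2 = BEHDCF/AG/- → run B
t=8: L0/L1/L2 = BEHDCF/AG/- → run B
t=9: L0/L1/L2 = EHDCF/AGB/- → run E
t=10: L0/L1/L2 = EHDCF/AGB/- → run E
t=11: L0/L1/L2 = EHDCF/AGB/- → run E
t=12: L0/L1/L2 = HDCF/AGB/- → run H
t=13: L0/L1/L2 = HDCF/AGB/- → run H
t=14: L0/L1/L2 = DCF/AGB/- → run D
t=15: L0/L1/L2 = DCF/AGB/- → run D
t=16: L0/L1/L2 = CF/AGB/- → run C
t=17: L0/L1/L2 = CF/AGB/- → run C
t=18: L0/L1/L2 = CF/AGB/- → run C
t=19: L0/L1/L2 = F/AGBC/- → run F
t=20: L0/L1/L2 = F/AGBC/- → run F
t=21: L0/L1/L2 = F/AGBC/- → run F
t=22: L0/L1/L2 = -/AGBCF/- → run A
t=23: L0/L1/L2 = -/AGBCF/- → run A
t=24: L0/L1/L2 = -/GBCF/- → run G
t=25: L0/L1/L2 = -/GBCF/- → run G
t=26: L0/L1/L2 = -/GBCF/- → run G
t=27: L0/L1/L2 = -/BCF/- → run B
t=28: L0/L1/L2 = -/BCF/- → run B
t=29: L0/L1/L2 = -/BCF/- → run B
t=30: L0/L1/L2 = -/CF/- → run C
t=31: L0/L1/L2 = -/CF/- → run C
t=32: L0/L1/L2 = -/CF/- → run C
t=33: L0/L1/L2 = -/F/- → run F
t=34: (idle)
t=35: (idle)
t=36: (idle)
t=37: (idle)
t=38: (idle)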